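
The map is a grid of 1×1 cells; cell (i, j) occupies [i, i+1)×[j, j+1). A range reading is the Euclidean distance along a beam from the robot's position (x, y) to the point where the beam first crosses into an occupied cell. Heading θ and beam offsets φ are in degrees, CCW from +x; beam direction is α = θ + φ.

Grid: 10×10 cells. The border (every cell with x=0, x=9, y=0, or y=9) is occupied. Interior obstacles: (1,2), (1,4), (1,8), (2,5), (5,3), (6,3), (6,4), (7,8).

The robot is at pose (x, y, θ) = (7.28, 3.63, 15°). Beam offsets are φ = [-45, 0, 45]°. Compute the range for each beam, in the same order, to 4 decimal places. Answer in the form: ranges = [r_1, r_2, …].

ranges = [1.9861, 1.7807, 3.4400]

beam 1: φ=-45°, α=330°
  d=(0.8660,-0.5000)  start (7,3)  tX=0.8314 tY=1.2600  stride 1/|dx|=1.1547 1/|dy|=2.0000
    cross x-line → (8,3), t=0.8314
    cross y-line → (8,2), t=1.2600
    cross x-line → (9,2), t=1.9861 (wall)
  → r_1 = 1.9861
beam 2: φ=0°, α=15°
  d=(0.9659,0.2588)  start (7,3)  tX=0.7454 tY=1.4296  stride 1/|dx|=1.0353 1/|dy|=3.8637
    cross x-line → (8,3), t=0.7454
    cross y-line → (8,4), t=1.4296
    cross x-line → (9,4), t=1.7807 (wall)
  → r_2 = 1.7807
beam 3: φ=45°, α=60°
  d=(0.5000,0.8660)  start (7,3)  tX=1.4400 tY=0.4272  stride 1/|dx|=2.0000 1/|dy|=1.1547
    cross y-line → (7,4), t=0.4272
    cross x-line → (8,4), t=1.4400
    cross y-line → (8,5), t=1.5819
    cross y-line → (8,6), t=2.7366
    cross x-line → (9,6), t=3.4400 (wall)
  → r_3 = 3.4400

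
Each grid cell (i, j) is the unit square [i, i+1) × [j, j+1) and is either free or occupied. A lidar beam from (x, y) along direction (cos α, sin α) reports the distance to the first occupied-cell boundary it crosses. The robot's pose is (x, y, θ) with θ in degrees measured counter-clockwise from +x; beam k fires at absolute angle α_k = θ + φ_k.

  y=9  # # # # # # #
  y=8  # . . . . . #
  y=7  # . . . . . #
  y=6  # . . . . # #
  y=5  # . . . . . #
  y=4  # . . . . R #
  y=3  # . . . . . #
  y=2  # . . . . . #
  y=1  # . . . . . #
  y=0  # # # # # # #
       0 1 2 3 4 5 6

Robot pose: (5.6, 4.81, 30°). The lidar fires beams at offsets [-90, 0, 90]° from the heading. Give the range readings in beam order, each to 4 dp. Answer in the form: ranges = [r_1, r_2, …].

beam 1: φ=-90°, α=300°
  dir = (cos 300°, sin 300°) = (0.5000, -0.8660); from cell (5,4)
  next x-line at t=0.8000, next y-line at t=0.9353; Δt_x=2.0000, Δt_y=1.1547
    x: enter (6,4) at t=0.8000 ← occupied
  → r_1 = 0.8000
beam 2: φ=0°, α=30°
  dir = (cos 30°, sin 30°) = (0.8660, 0.5000); from cell (5,4)
  next x-line at t=0.4619, next y-line at t=0.3800; Δt_x=1.1547, Δt_y=2.0000
    y: enter (5,5) at t=0.3800
    x: enter (6,5) at t=0.4619 ← occupied
  → r_2 = 0.4619
beam 3: φ=90°, α=120°
  dir = (cos 120°, sin 120°) = (-0.5000, 0.8660); from cell (5,4)
  next x-line at t=1.2000, next y-line at t=0.2194; Δt_x=2.0000, Δt_y=1.1547
    y: enter (5,5) at t=0.2194
    x: enter (4,5) at t=1.2000
    y: enter (4,6) at t=1.3741
    y: enter (4,7) at t=2.5288
    x: enter (3,7) at t=3.2000
    y: enter (3,8) at t=3.6835
    y: enter (3,9) at t=4.8382 ← occupied
  → r_3 = 4.8382

ranges = [0.8000, 0.4619, 4.8382]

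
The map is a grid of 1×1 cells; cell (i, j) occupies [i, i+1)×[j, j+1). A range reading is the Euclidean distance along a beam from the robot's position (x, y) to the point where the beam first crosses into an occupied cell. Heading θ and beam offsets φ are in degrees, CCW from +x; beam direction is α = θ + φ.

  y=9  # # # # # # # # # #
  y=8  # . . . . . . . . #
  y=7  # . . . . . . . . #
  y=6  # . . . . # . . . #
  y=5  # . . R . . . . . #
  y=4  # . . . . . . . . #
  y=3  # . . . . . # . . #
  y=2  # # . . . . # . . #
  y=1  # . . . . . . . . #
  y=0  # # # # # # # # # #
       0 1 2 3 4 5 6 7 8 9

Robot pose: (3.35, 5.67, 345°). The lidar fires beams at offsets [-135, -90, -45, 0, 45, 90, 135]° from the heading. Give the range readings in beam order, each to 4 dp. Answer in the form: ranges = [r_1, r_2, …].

ranges = [2.7135, 4.8347, 5.3925, 5.8493, 1.9053, 3.4475, 3.8452]

beam 1: φ=-135°, α=210°
  dir = (cos 210°, sin 210°) = (-0.8660, -0.5000); from cell (3,5)
  next x-line at t=0.4041, next y-line at t=1.3400; Δt_x=1.1547, Δt_y=2.0000
    x: enter (2,5) at t=0.4041
    y: enter (2,4) at t=1.3400
    x: enter (1,4) at t=1.5588
    x: enter (0,4) at t=2.7135 ← occupied
  → r_1 = 2.7135
beam 2: φ=-90°, α=255°
  dir = (cos 255°, sin 255°) = (-0.2588, -0.9659); from cell (3,5)
  next x-line at t=1.3523, next y-line at t=0.6936; Δt_x=3.8637, Δt_y=1.0353
    y: enter (3,4) at t=0.6936
    x: enter (2,4) at t=1.3523
    y: enter (2,3) at t=1.7289
    y: enter (2,2) at t=2.7642
    y: enter (2,1) at t=3.7995
    y: enter (2,0) at t=4.8347 ← occupied
  → r_2 = 4.8347
beam 3: φ=-45°, α=300°
  dir = (cos 300°, sin 300°) = (0.5000, -0.8660); from cell (3,5)
  next x-line at t=1.3000, next y-line at t=0.7736; Δt_x=2.0000, Δt_y=1.1547
    y: enter (3,4) at t=0.7736
    x: enter (4,4) at t=1.3000
    y: enter (4,3) at t=1.9283
    y: enter (4,2) at t=3.0831
    x: enter (5,2) at t=3.3000
    y: enter (5,1) at t=4.2378
    x: enter (6,1) at t=5.3000
    y: enter (6,0) at t=5.3925 ← occupied
  → r_3 = 5.3925
beam 4: φ=0°, α=345°
  dir = (cos 345°, sin 345°) = (0.9659, -0.2588); from cell (3,5)
  next x-line at t=0.6729, next y-line at t=2.5887; Δt_x=1.0353, Δt_y=3.8637
    x: enter (4,5) at t=0.6729
    x: enter (5,5) at t=1.7082
    y: enter (5,4) at t=2.5887
    x: enter (6,4) at t=2.7435
    x: enter (7,4) at t=3.7788
    x: enter (8,4) at t=4.8140
    x: enter (9,4) at t=5.8493 ← occupied
  → r_4 = 5.8493
beam 5: φ=45°, α=30°
  dir = (cos 30°, sin 30°) = (0.8660, 0.5000); from cell (3,5)
  next x-line at t=0.7506, next y-line at t=0.6600; Δt_x=1.1547, Δt_y=2.0000
    y: enter (3,6) at t=0.6600
    x: enter (4,6) at t=0.7506
    x: enter (5,6) at t=1.9053 ← occupied
  → r_5 = 1.9053
beam 6: φ=90°, α=75°
  dir = (cos 75°, sin 75°) = (0.2588, 0.9659); from cell (3,5)
  next x-line at t=2.5114, next y-line at t=0.3416; Δt_x=3.8637, Δt_y=1.0353
    y: enter (3,6) at t=0.3416
    y: enter (3,7) at t=1.3769
    y: enter (3,8) at t=2.4122
    x: enter (4,8) at t=2.5114
    y: enter (4,9) at t=3.4475 ← occupied
  → r_6 = 3.4475
beam 7: φ=135°, α=120°
  dir = (cos 120°, sin 120°) = (-0.5000, 0.8660); from cell (3,5)
  next x-line at t=0.7000, next y-line at t=0.3811; Δt_x=2.0000, Δt_y=1.1547
    y: enter (3,6) at t=0.3811
    x: enter (2,6) at t=0.7000
    y: enter (2,7) at t=1.5358
    y: enter (2,8) at t=2.6905
    x: enter (1,8) at t=2.7000
    y: enter (1,9) at t=3.8452 ← occupied
  → r_7 = 3.8452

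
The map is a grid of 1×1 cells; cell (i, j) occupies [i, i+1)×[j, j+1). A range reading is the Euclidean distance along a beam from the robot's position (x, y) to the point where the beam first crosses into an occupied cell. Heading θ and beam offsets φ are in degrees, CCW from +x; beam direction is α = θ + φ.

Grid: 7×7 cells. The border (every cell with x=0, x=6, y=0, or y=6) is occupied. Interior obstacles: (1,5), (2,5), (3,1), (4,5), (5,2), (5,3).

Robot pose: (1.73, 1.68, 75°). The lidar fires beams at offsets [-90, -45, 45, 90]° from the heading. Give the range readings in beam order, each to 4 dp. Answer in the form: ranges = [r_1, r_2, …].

ranges = [1.3148, 3.7759, 1.4600, 0.7558]

beam 1: φ=-90°, α=345°
  d=(0.9659,-0.2588)  start (1,1)  tX=0.2795 tY=2.6273  stride 1/|dx|=1.0353 1/|dy|=3.8637
    cross x-line → (2,1), t=0.2795
    cross x-line → (3,1), t=1.3148 (wall)
  → r_1 = 1.3148
beam 2: φ=-45°, α=30°
  d=(0.8660,0.5000)  start (1,1)  tX=0.3118 tY=0.6400  stride 1/|dx|=1.1547 1/|dy|=2.0000
    cross x-line → (2,1), t=0.3118
    cross y-line → (2,2), t=0.6400
    cross x-line → (3,2), t=1.4665
    cross x-line → (4,2), t=2.6212
    cross y-line → (4,3), t=2.6400
    cross x-line → (5,3), t=3.7759 (wall)
  → r_2 = 3.7759
beam 3: φ=45°, α=120°
  d=(-0.5000,0.8660)  start (1,1)  tX=1.4600 tY=0.3695  stride 1/|dx|=2.0000 1/|dy|=1.1547
    cross y-line → (1,2), t=0.3695
    cross x-line → (0,2), t=1.4600 (wall)
  → r_3 = 1.4600
beam 4: φ=90°, α=165°
  d=(-0.9659,0.2588)  start (1,1)  tX=0.7558 tY=1.2364  stride 1/|dx|=1.0353 1/|dy|=3.8637
    cross x-line → (0,1), t=0.7558 (wall)
  → r_4 = 0.7558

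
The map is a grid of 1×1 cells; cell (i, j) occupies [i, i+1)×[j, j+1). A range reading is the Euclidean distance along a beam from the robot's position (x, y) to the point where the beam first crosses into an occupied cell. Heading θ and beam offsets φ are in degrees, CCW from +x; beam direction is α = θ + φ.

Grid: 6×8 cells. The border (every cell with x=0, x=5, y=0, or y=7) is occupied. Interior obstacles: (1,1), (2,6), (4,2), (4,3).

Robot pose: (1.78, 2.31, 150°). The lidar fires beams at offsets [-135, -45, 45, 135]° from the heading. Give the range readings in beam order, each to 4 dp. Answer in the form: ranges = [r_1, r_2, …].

ranges = [2.2983, 3.0137, 0.8075, 0.3209]

beam 1: φ=-135°, α=15°
  cosα=0.9659 sinα=0.2588 | (1,2) | tMaxX 0.2278 tMaxY 2.6660 | tΔX 1.0353 tΔY 3.8637
    t=0.2278 [x] (2,2)
    t=1.2630 [x] (3,2)
    t=2.2983 [x] (4,2) — stop
  → r_1 = 2.2983
beam 2: φ=-45°, α=105°
  cosα=-0.2588 sinα=0.9659 | (1,2) | tMaxX 3.0137 tMaxY 0.7143 | tΔX 3.8637 tΔY 1.0353
    t=0.7143 [y] (1,3)
    t=1.7496 [y] (1,4)
    t=2.7849 [y] (1,5)
    t=3.0137 [x] (0,5) — stop
  → r_2 = 3.0137
beam 3: φ=45°, α=195°
  cosα=-0.9659 sinα=-0.2588 | (1,2) | tMaxX 0.8075 tMaxY 1.1977 | tΔX 1.0353 tΔY 3.8637
    t=0.8075 [x] (0,2) — stop
  → r_3 = 0.8075
beam 4: φ=135°, α=285°
  cosα=0.2588 sinα=-0.9659 | (1,2) | tMaxX 0.8500 tMaxY 0.3209 | tΔX 3.8637 tΔY 1.0353
    t=0.3209 [y] (1,1) — stop
  → r_4 = 0.3209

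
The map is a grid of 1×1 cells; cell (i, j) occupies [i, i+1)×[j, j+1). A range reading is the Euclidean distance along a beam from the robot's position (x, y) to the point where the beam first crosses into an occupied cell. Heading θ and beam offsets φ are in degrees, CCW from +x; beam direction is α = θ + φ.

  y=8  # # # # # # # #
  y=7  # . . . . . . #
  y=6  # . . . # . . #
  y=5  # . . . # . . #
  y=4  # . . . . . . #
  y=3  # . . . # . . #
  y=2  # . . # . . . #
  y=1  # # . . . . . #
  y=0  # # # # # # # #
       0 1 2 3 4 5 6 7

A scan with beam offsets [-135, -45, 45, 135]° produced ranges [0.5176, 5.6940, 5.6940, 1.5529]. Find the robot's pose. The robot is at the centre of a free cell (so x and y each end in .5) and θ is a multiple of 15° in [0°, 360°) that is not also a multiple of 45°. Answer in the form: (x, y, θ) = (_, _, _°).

(x, y, θ) = (1.5, 6.5, 330°)

The pose lattice has 37·16 = 592 candidates. Test each by forward raycasting.
  (4.5, 1.5, 75°): beam 1 = 0.5774 ≠ 0.5176 ✗
  (5.5, 1.5, 30°): beam 2 = 1.5529 ≠ 5.6940 ✗
  (2.5, 1.5, 300°): beam 2 = 0.5176 ≠ 5.6940 ✗
  (5.5, 3.5, 60°): beam 1 = 2.5882 ≠ 0.5176 ✗
  (6.5, 7.5, 285°): beam 1 = 1.0000 ≠ 0.5176 ✗
  …
  (1.5, 6.5, 330°): r_1=0.5176, r_2=5.6940, r_3=5.6940, r_4=1.5529 — all match ✓
Unique over the lattice → pose = (1.5, 6.5, 330°).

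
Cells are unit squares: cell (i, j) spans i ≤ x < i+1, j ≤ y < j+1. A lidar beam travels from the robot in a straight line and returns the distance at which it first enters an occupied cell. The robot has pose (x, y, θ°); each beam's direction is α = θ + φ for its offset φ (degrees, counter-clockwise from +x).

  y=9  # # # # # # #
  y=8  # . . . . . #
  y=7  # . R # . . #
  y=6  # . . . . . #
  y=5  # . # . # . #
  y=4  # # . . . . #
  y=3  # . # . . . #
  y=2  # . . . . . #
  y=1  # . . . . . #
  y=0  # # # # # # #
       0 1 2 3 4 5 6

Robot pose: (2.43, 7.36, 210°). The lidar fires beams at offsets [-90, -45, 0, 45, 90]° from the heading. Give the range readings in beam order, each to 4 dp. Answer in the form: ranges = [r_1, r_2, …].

ranges = [1.8937, 1.4804, 1.6512, 1.4080, 7.1400]

beam 1: φ=-90°, α=120°
  dir = (cos 120°, sin 120°) = (-0.5000, 0.8660); from cell (2,7)
  next x-line at t=0.8600, next y-line at t=0.7390; Δt_x=2.0000, Δt_y=1.1547
    y: enter (2,8) at t=0.7390
    x: enter (1,8) at t=0.8600
    y: enter (1,9) at t=1.8937 ← occupied
  → r_1 = 1.8937
beam 2: φ=-45°, α=165°
  dir = (cos 165°, sin 165°) = (-0.9659, 0.2588); from cell (2,7)
  next x-line at t=0.4452, next y-line at t=2.4728; Δt_x=1.0353, Δt_y=3.8637
    x: enter (1,7) at t=0.4452
    x: enter (0,7) at t=1.4804 ← occupied
  → r_2 = 1.4804
beam 3: φ=0°, α=210°
  dir = (cos 210°, sin 210°) = (-0.8660, -0.5000); from cell (2,7)
  next x-line at t=0.4965, next y-line at t=0.7200; Δt_x=1.1547, Δt_y=2.0000
    x: enter (1,7) at t=0.4965
    y: enter (1,6) at t=0.7200
    x: enter (0,6) at t=1.6512 ← occupied
  → r_3 = 1.6512
beam 4: φ=45°, α=255°
  dir = (cos 255°, sin 255°) = (-0.2588, -0.9659); from cell (2,7)
  next x-line at t=1.6614, next y-line at t=0.3727; Δt_x=3.8637, Δt_y=1.0353
    y: enter (2,6) at t=0.3727
    y: enter (2,5) at t=1.4080 ← occupied
  → r_4 = 1.4080
beam 5: φ=90°, α=300°
  dir = (cos 300°, sin 300°) = (0.5000, -0.8660); from cell (2,7)
  next x-line at t=1.1400, next y-line at t=0.4157; Δt_x=2.0000, Δt_y=1.1547
    y: enter (2,6) at t=0.4157
    x: enter (3,6) at t=1.1400
    y: enter (3,5) at t=1.5704
    y: enter (3,4) at t=2.7251
    x: enter (4,4) at t=3.1400
    y: enter (4,3) at t=3.8798
    y: enter (4,2) at t=5.0345
    x: enter (5,2) at t=5.1400
    y: enter (5,1) at t=6.1892
    x: enter (6,1) at t=7.1400 ← occupied
  → r_5 = 7.1400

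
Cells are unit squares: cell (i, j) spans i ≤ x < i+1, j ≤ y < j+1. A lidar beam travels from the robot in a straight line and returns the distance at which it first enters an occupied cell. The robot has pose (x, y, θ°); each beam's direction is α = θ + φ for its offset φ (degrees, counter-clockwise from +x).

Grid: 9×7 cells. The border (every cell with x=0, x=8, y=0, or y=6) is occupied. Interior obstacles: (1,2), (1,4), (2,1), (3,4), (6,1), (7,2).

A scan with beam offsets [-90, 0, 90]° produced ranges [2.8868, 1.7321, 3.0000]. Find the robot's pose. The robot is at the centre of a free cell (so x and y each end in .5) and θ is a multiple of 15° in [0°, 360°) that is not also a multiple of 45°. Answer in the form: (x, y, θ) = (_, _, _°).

The pose lattice has 29·16 = 464 candidates. Test each by forward raycasting.
  (5.5, 3.5, 60°): beam 1 = 1.7321 ≠ 2.8868 ✗
  (5.5, 3.5, 120°): beam 2 = 2.8868 ≠ 1.7321 ✗
  (4.5, 5.5, 330°): beam 1 = 1.0000 ≠ 2.8868 ✗
  …
  (5.5, 4.5, 60°): r_1=2.8868, r_2=1.7321, r_3=3.0000 — all match ✓
Only this pose fits every beam.

(x, y, θ) = (5.5, 4.5, 60°)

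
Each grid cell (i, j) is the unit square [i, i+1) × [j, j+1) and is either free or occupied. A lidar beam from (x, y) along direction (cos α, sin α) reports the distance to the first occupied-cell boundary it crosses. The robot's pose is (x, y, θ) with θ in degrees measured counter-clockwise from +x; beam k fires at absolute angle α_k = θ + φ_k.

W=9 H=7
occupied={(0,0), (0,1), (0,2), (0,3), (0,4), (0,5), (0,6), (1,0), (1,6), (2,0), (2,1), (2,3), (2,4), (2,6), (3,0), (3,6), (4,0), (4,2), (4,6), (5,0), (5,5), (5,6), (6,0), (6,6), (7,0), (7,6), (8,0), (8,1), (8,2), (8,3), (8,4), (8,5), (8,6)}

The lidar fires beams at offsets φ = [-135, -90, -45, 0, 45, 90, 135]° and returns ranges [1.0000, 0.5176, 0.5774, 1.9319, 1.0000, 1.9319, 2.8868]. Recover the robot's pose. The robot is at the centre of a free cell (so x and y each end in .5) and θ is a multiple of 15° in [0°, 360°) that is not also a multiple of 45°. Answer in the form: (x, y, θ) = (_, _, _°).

(x, y, θ) = (3.5, 5.5, 165°)

The pose lattice has 30·16 = 480 candidates. Test each by forward raycasting.
  (7.5, 1.5, 165°): beam 1 = 0.5774 ≠ 1.0000 ✗
  (3.5, 5.5, 195°): beam 1 = 0.5774 ≠ 1.0000 ✗
  (2.5, 2.5, 150°): beam 1 = 1.5529 ≠ 1.0000 ✗
  (7.5, 1.5, 210°): beam 1 = 1.9319 ≠ 1.0000 ✗
  …
  (3.5, 5.5, 165°): r_1=1.0000, r_2=0.5176, r_3=0.5774, r_4=1.9319, r_5=1.0000, r_6=1.9319, r_7=2.8868 — all match ✓
Only this pose fits every beam.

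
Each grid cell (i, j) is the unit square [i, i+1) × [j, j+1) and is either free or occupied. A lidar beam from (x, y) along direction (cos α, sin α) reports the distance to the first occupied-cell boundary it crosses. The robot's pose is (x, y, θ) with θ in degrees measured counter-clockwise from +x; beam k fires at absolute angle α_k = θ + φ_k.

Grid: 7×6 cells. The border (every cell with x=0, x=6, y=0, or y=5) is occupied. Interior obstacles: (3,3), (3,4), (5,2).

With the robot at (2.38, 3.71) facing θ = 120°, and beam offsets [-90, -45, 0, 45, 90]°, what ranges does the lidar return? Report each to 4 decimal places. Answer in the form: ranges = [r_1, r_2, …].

beam 1: φ=-90°, α=30°
  d=(0.8660,0.5000)  start (2,3)  tX=0.7159 tY=0.5800  stride 1/|dx|=1.1547 1/|dy|=2.0000
    cross y-line → (2,4), t=0.5800
    cross x-line → (3,4), t=0.7159 (wall)
  → r_1 = 0.7159
beam 2: φ=-45°, α=75°
  d=(0.2588,0.9659)  start (2,3)  tX=2.3955 tY=0.3002  stride 1/|dx|=3.8637 1/|dy|=1.0353
    cross y-line → (2,4), t=0.3002
    cross y-line → (2,5), t=1.3355 (wall)
  → r_2 = 1.3355
beam 3: φ=0°, α=120°
  d=(-0.5000,0.8660)  start (2,3)  tX=0.7600 tY=0.3349  stride 1/|dx|=2.0000 1/|dy|=1.1547
    cross y-line → (2,4), t=0.3349
    cross x-line → (1,4), t=0.7600
    cross y-line → (1,5), t=1.4896 (wall)
  → r_3 = 1.4896
beam 4: φ=45°, α=165°
  d=(-0.9659,0.2588)  start (2,3)  tX=0.3934 tY=1.1205  stride 1/|dx|=1.0353 1/|dy|=3.8637
    cross x-line → (1,3), t=0.3934
    cross y-line → (1,4), t=1.1205
    cross x-line → (0,4), t=1.4287 (wall)
  → r_4 = 1.4287
beam 5: φ=90°, α=210°
  d=(-0.8660,-0.5000)  start (2,3)  tX=0.4388 tY=1.4200  stride 1/|dx|=1.1547 1/|dy|=2.0000
    cross x-line → (1,3), t=0.4388
    cross y-line → (1,2), t=1.4200
    cross x-line → (0,2), t=1.5935 (wall)
  → r_5 = 1.5935

ranges = [0.7159, 1.3355, 1.4896, 1.4287, 1.5935]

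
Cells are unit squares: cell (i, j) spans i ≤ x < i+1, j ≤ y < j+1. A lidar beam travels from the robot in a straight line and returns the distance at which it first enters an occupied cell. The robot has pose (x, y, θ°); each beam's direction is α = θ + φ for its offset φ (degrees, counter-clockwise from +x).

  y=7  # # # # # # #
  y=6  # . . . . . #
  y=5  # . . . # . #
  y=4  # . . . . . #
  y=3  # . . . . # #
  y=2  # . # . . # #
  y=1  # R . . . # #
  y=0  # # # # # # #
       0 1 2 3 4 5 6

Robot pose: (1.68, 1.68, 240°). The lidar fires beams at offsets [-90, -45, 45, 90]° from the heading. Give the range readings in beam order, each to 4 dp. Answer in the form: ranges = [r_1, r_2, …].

ranges = [0.7852, 0.7040, 0.7040, 1.3600]

beam 1: φ=-90°, α=150°
  d=(-0.8660,0.5000)  start (1,1)  tX=0.7852 tY=0.6400  stride 1/|dx|=1.1547 1/|dy|=2.0000
    cross y-line → (1,2), t=0.6400
    cross x-line → (0,2), t=0.7852 (wall)
  → r_1 = 0.7852
beam 2: φ=-45°, α=195°
  d=(-0.9659,-0.2588)  start (1,1)  tX=0.7040 tY=2.6273  stride 1/|dx|=1.0353 1/|dy|=3.8637
    cross x-line → (0,1), t=0.7040 (wall)
  → r_2 = 0.7040
beam 3: φ=45°, α=285°
  d=(0.2588,-0.9659)  start (1,1)  tX=1.2364 tY=0.7040  stride 1/|dx|=3.8637 1/|dy|=1.0353
    cross y-line → (1,0), t=0.7040 (wall)
  → r_3 = 0.7040
beam 4: φ=90°, α=330°
  d=(0.8660,-0.5000)  start (1,1)  tX=0.3695 tY=1.3600  stride 1/|dx|=1.1547 1/|dy|=2.0000
    cross x-line → (2,1), t=0.3695
    cross y-line → (2,0), t=1.3600 (wall)
  → r_4 = 1.3600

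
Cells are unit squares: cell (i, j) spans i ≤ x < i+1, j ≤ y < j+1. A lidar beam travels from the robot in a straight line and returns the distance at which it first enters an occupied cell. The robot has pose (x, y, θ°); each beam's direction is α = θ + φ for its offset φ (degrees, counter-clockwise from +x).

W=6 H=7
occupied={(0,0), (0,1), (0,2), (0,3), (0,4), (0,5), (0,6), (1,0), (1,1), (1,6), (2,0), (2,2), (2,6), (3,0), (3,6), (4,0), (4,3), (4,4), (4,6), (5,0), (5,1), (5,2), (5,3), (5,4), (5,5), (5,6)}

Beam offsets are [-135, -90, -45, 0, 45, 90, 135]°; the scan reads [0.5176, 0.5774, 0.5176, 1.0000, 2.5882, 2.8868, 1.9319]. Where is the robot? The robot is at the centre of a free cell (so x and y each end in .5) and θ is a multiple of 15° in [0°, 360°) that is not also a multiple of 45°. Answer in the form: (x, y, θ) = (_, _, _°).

Enumerate (i+0.5, j+0.5, θ) over the 16 free cells and 16 admissible headings. For each, cast all 7 beams and compare to the given ranges.
  (2.5, 4.5, 15°): beam 1 = 2.8868 ≠ 0.5176 ✗
  (2.5, 1.5, 105°): beam 1 = 1.0000 ≠ 0.5176 ✗
  (3.5, 1.5, 75°): beam 1 = 0.5774 ≠ 0.5176 ✗
  (2.5, 3.5, 330°): beam 1 = 1.5529 ≠ 0.5176 ✗
  …
  (1.5, 5.5, 240°): r_1=0.5176, r_2=0.5774, r_3=0.5176, r_4=1.0000, r_5=2.5882, r_6=2.8868, r_7=1.9319 — all match ✓
No second candidate reproduces the full scan.

(x, y, θ) = (1.5, 5.5, 240°)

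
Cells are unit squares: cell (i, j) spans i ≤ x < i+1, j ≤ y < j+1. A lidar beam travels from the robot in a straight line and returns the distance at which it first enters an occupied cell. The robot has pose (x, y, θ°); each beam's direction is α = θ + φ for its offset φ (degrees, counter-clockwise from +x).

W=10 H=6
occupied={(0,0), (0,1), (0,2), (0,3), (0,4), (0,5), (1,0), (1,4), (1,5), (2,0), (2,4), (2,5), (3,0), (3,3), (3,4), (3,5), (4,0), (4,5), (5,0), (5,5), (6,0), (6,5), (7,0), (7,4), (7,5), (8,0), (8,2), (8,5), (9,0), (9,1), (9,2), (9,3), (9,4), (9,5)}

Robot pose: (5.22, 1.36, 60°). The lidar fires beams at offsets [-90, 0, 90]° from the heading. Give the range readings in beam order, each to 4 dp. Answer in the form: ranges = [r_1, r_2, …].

ranges = [0.7200, 3.5600, 4.8728]

beam 1: φ=-90°, α=330°
  cosα=0.8660 sinα=-0.5000 | (5,1) | tMaxX 0.9007 tMaxY 0.7200 | tΔX 1.1547 tΔY 2.0000
    t=0.7200 [y] (5,0) — stop
  → r_1 = 0.7200
beam 2: φ=0°, α=60°
  cosα=0.5000 sinα=0.8660 | (5,1) | tMaxX 1.5600 tMaxY 0.7390 | tΔX 2.0000 tΔY 1.1547
    t=0.7390 [y] (5,2)
    t=1.5600 [x] (6,2)
    t=1.8937 [y] (6,3)
    t=3.0484 [y] (6,4)
    t=3.5600 [x] (7,4) — stop
  → r_2 = 3.5600
beam 3: φ=90°, α=150°
  cosα=-0.8660 sinα=0.5000 | (5,1) | tMaxX 0.2540 tMaxY 1.2800 | tΔX 1.1547 tΔY 2.0000
    t=0.2540 [x] (4,1)
    t=1.2800 [y] (4,2)
    t=1.4087 [x] (3,2)
    t=2.5634 [x] (2,2)
    t=3.2800 [y] (2,3)
    t=3.7181 [x] (1,3)
    t=4.8728 [x] (0,3) — stop
  → r_3 = 4.8728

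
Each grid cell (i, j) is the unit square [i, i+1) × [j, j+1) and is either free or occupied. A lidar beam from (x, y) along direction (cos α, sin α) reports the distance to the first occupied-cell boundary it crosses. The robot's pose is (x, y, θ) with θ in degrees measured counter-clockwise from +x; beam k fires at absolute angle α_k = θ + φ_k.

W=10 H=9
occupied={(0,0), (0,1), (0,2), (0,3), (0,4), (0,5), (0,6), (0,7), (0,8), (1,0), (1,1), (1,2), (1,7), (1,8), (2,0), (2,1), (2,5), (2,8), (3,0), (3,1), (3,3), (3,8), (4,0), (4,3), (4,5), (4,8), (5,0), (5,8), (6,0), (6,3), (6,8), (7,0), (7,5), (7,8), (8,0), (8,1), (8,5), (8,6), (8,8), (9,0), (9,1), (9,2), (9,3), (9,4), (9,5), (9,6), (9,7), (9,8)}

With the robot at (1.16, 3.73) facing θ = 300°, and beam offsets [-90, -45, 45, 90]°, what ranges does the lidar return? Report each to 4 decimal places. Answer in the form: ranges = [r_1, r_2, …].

ranges = [0.1848, 0.6182, 1.9049, 3.2793]

beam 1: φ=-90°, α=210°
  dir = (cos 210°, sin 210°) = (-0.8660, -0.5000); from cell (1,3)
  next x-line at t=0.1848, next y-line at t=1.4600; Δt_x=1.1547, Δt_y=2.0000
    x: enter (0,3) at t=0.1848 ← occupied
  → r_1 = 0.1848
beam 2: φ=-45°, α=255°
  dir = (cos 255°, sin 255°) = (-0.2588, -0.9659); from cell (1,3)
  next x-line at t=0.6182, next y-line at t=0.7558; Δt_x=3.8637, Δt_y=1.0353
    x: enter (0,3) at t=0.6182 ← occupied
  → r_2 = 0.6182
beam 3: φ=45°, α=345°
  dir = (cos 345°, sin 345°) = (0.9659, -0.2588); from cell (1,3)
  next x-line at t=0.8696, next y-line at t=2.8205; Δt_x=1.0353, Δt_y=3.8637
    x: enter (2,3) at t=0.8696
    x: enter (3,3) at t=1.9049 ← occupied
  → r_3 = 1.9049
beam 4: φ=90°, α=30°
  dir = (cos 30°, sin 30°) = (0.8660, 0.5000); from cell (1,3)
  next x-line at t=0.9699, next y-line at t=0.5400; Δt_x=1.1547, Δt_y=2.0000
    y: enter (1,4) at t=0.5400
    x: enter (2,4) at t=0.9699
    x: enter (3,4) at t=2.1246
    y: enter (3,5) at t=2.5400
    x: enter (4,5) at t=3.2793 ← occupied
  → r_4 = 3.2793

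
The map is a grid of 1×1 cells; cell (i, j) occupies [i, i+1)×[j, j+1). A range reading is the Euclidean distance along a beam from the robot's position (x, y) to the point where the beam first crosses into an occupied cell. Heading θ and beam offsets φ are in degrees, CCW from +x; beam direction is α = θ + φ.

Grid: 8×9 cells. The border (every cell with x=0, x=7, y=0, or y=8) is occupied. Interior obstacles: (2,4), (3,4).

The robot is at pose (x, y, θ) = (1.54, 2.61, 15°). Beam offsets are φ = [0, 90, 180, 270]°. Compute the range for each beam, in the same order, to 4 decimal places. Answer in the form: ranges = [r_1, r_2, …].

beam 1: φ=0°, α=15°
  cosα=0.9659 sinα=0.2588 | (1,2) | tMaxX 0.4762 tMaxY 1.5068 | tΔX 1.0353 tΔY 3.8637
    t=0.4762 [x] (2,2)
    t=1.5068 [y] (2,3)
    t=1.5115 [x] (3,3)
    t=2.5468 [x] (4,3)
    t=3.5821 [x] (5,3)
    t=4.6173 [x] (6,3)
    t=5.3705 [y] (6,4)
    t=5.6526 [x] (7,4) — stop
  → r_1 = 5.6526
beam 2: φ=90°, α=105°
  cosα=-0.2588 sinα=0.9659 | (1,2) | tMaxX 2.0864 tMaxY 0.4038 | tΔX 3.8637 tΔY 1.0353
    t=0.4038 [y] (1,3)
    t=1.4390 [y] (1,4)
    t=2.0864 [x] (0,4) — stop
  → r_2 = 2.0864
beam 3: φ=180°, α=195°
  cosα=-0.9659 sinα=-0.2588 | (1,2) | tMaxX 0.5590 tMaxY 2.3569 | tΔX 1.0353 tΔY 3.8637
    t=0.5590 [x] (0,2) — stop
  → r_3 = 0.5590
beam 4: φ=270°, α=285°
  cosα=0.2588 sinα=-0.9659 | (1,2) | tMaxX 1.7773 tMaxY 0.6315 | tΔX 3.8637 tΔY 1.0353
    t=0.6315 [y] (1,1)
    t=1.6668 [y] (1,0) — stop
  → r_4 = 1.6668

ranges = [5.6526, 2.0864, 0.5590, 1.6668]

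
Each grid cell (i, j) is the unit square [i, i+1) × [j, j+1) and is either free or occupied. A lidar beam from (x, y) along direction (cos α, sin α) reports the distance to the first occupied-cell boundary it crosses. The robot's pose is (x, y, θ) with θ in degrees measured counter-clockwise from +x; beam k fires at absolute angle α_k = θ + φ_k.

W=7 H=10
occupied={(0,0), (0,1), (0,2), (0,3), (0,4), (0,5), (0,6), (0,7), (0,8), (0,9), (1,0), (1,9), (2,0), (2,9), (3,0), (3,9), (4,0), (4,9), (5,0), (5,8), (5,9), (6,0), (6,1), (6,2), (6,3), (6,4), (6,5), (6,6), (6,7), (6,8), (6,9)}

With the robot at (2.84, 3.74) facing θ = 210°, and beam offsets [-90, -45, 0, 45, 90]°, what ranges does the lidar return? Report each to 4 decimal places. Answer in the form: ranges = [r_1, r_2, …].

ranges = [3.6800, 1.9049, 2.1246, 2.8367, 3.1639]

beam 1: φ=-90°, α=120°
  d=(-0.5000,0.8660)  start (2,3)  tX=1.6800 tY=0.3002  stride 1/|dx|=2.0000 1/|dy|=1.1547
    cross y-line → (2,4), t=0.3002
    cross y-line → (2,5), t=1.4549
    cross x-line → (1,5), t=1.6800
    cross y-line → (1,6), t=2.6096
    cross x-line → (0,6), t=3.6800 (wall)
  → r_1 = 3.6800
beam 2: φ=-45°, α=165°
  d=(-0.9659,0.2588)  start (2,3)  tX=0.8696 tY=1.0046  stride 1/|dx|=1.0353 1/|dy|=3.8637
    cross x-line → (1,3), t=0.8696
    cross y-line → (1,4), t=1.0046
    cross x-line → (0,4), t=1.9049 (wall)
  → r_2 = 1.9049
beam 3: φ=0°, α=210°
  d=(-0.8660,-0.5000)  start (2,3)  tX=0.9699 tY=1.4800  stride 1/|dx|=1.1547 1/|dy|=2.0000
    cross x-line → (1,3), t=0.9699
    cross y-line → (1,2), t=1.4800
    cross x-line → (0,2), t=2.1246 (wall)
  → r_3 = 2.1246
beam 4: φ=45°, α=255°
  d=(-0.2588,-0.9659)  start (2,3)  tX=3.2455 tY=0.7661  stride 1/|dx|=3.8637 1/|dy|=1.0353
    cross y-line → (2,2), t=0.7661
    cross y-line → (2,1), t=1.8014
    cross y-line → (2,0), t=2.8367 (wall)
  → r_4 = 2.8367
beam 5: φ=90°, α=300°
  d=(0.5000,-0.8660)  start (2,3)  tX=0.3200 tY=0.8545  stride 1/|dx|=2.0000 1/|dy|=1.1547
    cross x-line → (3,3), t=0.3200
    cross y-line → (3,2), t=0.8545
    cross y-line → (3,1), t=2.0092
    cross x-line → (4,1), t=2.3200
    cross y-line → (4,0), t=3.1639 (wall)
  → r_5 = 3.1639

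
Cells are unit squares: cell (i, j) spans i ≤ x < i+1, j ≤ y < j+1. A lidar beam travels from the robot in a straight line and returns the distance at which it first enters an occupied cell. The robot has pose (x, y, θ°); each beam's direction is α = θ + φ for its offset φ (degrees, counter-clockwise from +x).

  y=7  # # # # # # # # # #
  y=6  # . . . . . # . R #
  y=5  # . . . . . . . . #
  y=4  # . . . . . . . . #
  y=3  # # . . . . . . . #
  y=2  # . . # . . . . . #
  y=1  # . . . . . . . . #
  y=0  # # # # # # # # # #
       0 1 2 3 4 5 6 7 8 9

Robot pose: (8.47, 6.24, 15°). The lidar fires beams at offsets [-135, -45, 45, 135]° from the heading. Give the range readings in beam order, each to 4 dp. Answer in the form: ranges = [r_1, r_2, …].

ranges = [6.0506, 0.6120, 0.8776, 1.5200]

beam 1: φ=-135°, α=240°
  d=(-0.5000,-0.8660)  start (8,6)  tX=0.9400 tY=0.2771  stride 1/|dx|=2.0000 1/|dy|=1.1547
    cross y-line → (8,5), t=0.2771
    cross x-line → (7,5), t=0.9400
    cross y-line → (7,4), t=1.4318
    cross y-line → (7,3), t=2.5865
    cross x-line → (6,3), t=2.9400
    cross y-line → (6,2), t=3.7412
    cross y-line → (6,1), t=4.8959
    cross x-line → (5,1), t=4.9400
    cross y-line → (5,0), t=6.0506 (wall)
  → r_1 = 6.0506
beam 2: φ=-45°, α=330°
  d=(0.8660,-0.5000)  start (8,6)  tX=0.6120 tY=0.4800  stride 1/|dx|=1.1547 1/|dy|=2.0000
    cross y-line → (8,5), t=0.4800
    cross x-line → (9,5), t=0.6120 (wall)
  → r_2 = 0.6120
beam 3: φ=45°, α=60°
  d=(0.5000,0.8660)  start (8,6)  tX=1.0600 tY=0.8776  stride 1/|dx|=2.0000 1/|dy|=1.1547
    cross y-line → (8,7), t=0.8776 (wall)
  → r_3 = 0.8776
beam 4: φ=135°, α=150°
  d=(-0.8660,0.5000)  start (8,6)  tX=0.5427 tY=1.5200  stride 1/|dx|=1.1547 1/|dy|=2.0000
    cross x-line → (7,6), t=0.5427
    cross y-line → (7,7), t=1.5200 (wall)
  → r_4 = 1.5200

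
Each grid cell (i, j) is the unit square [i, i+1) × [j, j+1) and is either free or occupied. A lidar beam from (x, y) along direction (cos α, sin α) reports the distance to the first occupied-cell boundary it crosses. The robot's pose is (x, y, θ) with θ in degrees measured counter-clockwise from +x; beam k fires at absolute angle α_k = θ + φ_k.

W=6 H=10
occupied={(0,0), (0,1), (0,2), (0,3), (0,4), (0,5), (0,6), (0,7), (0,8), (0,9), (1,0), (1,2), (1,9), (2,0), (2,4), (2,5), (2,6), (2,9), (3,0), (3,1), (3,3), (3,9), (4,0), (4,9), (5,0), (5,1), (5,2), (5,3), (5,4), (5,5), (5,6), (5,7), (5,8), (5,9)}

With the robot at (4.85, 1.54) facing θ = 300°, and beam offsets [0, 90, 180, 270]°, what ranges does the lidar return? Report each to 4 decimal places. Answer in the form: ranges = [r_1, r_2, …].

ranges = [0.3000, 0.1732, 1.7000, 0.9815]

beam 1: φ=0°, α=300°
  cosα=0.5000 sinα=-0.8660 | (4,1) | tMaxX 0.3000 tMaxY 0.6235 | tΔX 2.0000 tΔY 1.1547
    t=0.3000 [x] (5,1) — stop
  → r_1 = 0.3000
beam 2: φ=90°, α=30°
  cosα=0.8660 sinα=0.5000 | (4,1) | tMaxX 0.1732 tMaxY 0.9200 | tΔX 1.1547 tΔY 2.0000
    t=0.1732 [x] (5,1) — stop
  → r_2 = 0.1732
beam 3: φ=180°, α=120°
  cosα=-0.5000 sinα=0.8660 | (4,1) | tMaxX 1.7000 tMaxY 0.5312 | tΔX 2.0000 tΔY 1.1547
    t=0.5312 [y] (4,2)
    t=1.6859 [y] (4,3)
    t=1.7000 [x] (3,3) — stop
  → r_3 = 1.7000
beam 4: φ=270°, α=210°
  cosα=-0.8660 sinα=-0.5000 | (4,1) | tMaxX 0.9815 tMaxY 1.0800 | tΔX 1.1547 tΔY 2.0000
    t=0.9815 [x] (3,1) — stop
  → r_4 = 0.9815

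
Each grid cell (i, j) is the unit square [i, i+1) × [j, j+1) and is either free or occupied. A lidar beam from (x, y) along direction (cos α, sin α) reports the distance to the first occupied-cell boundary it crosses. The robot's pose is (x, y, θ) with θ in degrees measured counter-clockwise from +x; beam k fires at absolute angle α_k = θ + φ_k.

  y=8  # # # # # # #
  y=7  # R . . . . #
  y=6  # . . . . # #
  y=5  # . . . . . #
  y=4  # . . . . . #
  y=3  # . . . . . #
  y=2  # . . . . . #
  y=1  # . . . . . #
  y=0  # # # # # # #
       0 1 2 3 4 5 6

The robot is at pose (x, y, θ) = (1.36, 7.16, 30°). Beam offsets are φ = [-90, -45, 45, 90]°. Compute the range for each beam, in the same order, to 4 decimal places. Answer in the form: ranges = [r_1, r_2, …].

ranges = [7.1130, 3.7684, 0.8696, 0.7200]

beam 1: φ=-90°, α=300°
  dir = (cos 300°, sin 300°) = (0.5000, -0.8660); from cell (1,7)
  next x-line at t=1.2800, next y-line at t=0.1848; Δt_x=2.0000, Δt_y=1.1547
    y: enter (1,6) at t=0.1848
    x: enter (2,6) at t=1.2800
    y: enter (2,5) at t=1.3395
    y: enter (2,4) at t=2.4942
    x: enter (3,4) at t=3.2800
    y: enter (3,3) at t=3.6489
    y: enter (3,2) at t=4.8036
    x: enter (4,2) at t=5.2800
    y: enter (4,1) at t=5.9583
    y: enter (4,0) at t=7.1130 ← occupied
  → r_1 = 7.1130
beam 2: φ=-45°, α=345°
  dir = (cos 345°, sin 345°) = (0.9659, -0.2588); from cell (1,7)
  next x-line at t=0.6626, next y-line at t=0.6182; Δt_x=1.0353, Δt_y=3.8637
    y: enter (1,6) at t=0.6182
    x: enter (2,6) at t=0.6626
    x: enter (3,6) at t=1.6979
    x: enter (4,6) at t=2.7331
    x: enter (5,6) at t=3.7684 ← occupied
  → r_2 = 3.7684
beam 3: φ=45°, α=75°
  dir = (cos 75°, sin 75°) = (0.2588, 0.9659); from cell (1,7)
  next x-line at t=2.4728, next y-line at t=0.8696; Δt_x=3.8637, Δt_y=1.0353
    y: enter (1,8) at t=0.8696 ← occupied
  → r_3 = 0.8696
beam 4: φ=90°, α=120°
  dir = (cos 120°, sin 120°) = (-0.5000, 0.8660); from cell (1,7)
  next x-line at t=0.7200, next y-line at t=0.9699; Δt_x=2.0000, Δt_y=1.1547
    x: enter (0,7) at t=0.7200 ← occupied
  → r_4 = 0.7200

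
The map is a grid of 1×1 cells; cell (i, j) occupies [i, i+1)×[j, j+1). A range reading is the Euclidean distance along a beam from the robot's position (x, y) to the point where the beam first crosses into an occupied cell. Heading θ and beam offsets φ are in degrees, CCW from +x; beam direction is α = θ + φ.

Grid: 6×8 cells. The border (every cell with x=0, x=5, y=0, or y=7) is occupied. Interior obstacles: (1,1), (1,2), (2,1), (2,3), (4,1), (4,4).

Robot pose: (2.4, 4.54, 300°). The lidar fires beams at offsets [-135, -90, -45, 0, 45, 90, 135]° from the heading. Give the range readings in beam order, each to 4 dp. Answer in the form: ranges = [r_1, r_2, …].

ranges = [1.4494, 1.6166, 0.5590, 0.6235, 1.6564, 3.0022, 2.5468]

beam 1: φ=-135°, α=165°
  direction (-0.9659, 0.2588); cell (2,4); t to first gridline: x 0.4141, y 1.7773 (then +1.0353 / +3.8637)
    (1,4) via x @ 0.4141
    (0,4) via x @ 1.4494  # hit
  → r_1 = 1.4494
beam 2: φ=-90°, α=210°
  direction (-0.8660, -0.5000); cell (2,4); t to first gridline: x 0.4619, y 1.0800 (then +1.1547 / +2.0000)
    (1,4) via x @ 0.4619
    (1,3) via y @ 1.0800
    (0,3) via x @ 1.6166  # hit
  → r_2 = 1.6166
beam 3: φ=-45°, α=255°
  direction (-0.2588, -0.9659); cell (2,4); t to first gridline: x 1.5455, y 0.5590 (then +3.8637 / +1.0353)
    (2,3) via y @ 0.5590  # hit
  → r_3 = 0.5590
beam 4: φ=0°, α=300°
  direction (0.5000, -0.8660); cell (2,4); t to first gridline: x 1.2000, y 0.6235 (then +2.0000 / +1.1547)
    (2,3) via y @ 0.6235  # hit
  → r_4 = 0.6235
beam 5: φ=45°, α=345°
  direction (0.9659, -0.2588); cell (2,4); t to first gridline: x 0.6212, y 2.0864 (then +1.0353 / +3.8637)
    (3,4) via x @ 0.6212
    (4,4) via x @ 1.6564  # hit
  → r_5 = 1.6564
beam 6: φ=90°, α=30°
  direction (0.8660, 0.5000); cell (2,4); t to first gridline: x 0.6928, y 0.9200 (then +1.1547 / +2.0000)
    (3,4) via x @ 0.6928
    (3,5) via y @ 0.9200
    (4,5) via x @ 1.8475
    (4,6) via y @ 2.9200
    (5,6) via x @ 3.0022  # hit
  → r_6 = 3.0022
beam 7: φ=135°, α=75°
  direction (0.2588, 0.9659); cell (2,4); t to first gridline: x 2.3182, y 0.4762 (then +3.8637 / +1.0353)
    (2,5) via y @ 0.4762
    (2,6) via y @ 1.5115
    (3,6) via x @ 2.3182
    (3,7) via y @ 2.5468  # hit
  → r_7 = 2.5468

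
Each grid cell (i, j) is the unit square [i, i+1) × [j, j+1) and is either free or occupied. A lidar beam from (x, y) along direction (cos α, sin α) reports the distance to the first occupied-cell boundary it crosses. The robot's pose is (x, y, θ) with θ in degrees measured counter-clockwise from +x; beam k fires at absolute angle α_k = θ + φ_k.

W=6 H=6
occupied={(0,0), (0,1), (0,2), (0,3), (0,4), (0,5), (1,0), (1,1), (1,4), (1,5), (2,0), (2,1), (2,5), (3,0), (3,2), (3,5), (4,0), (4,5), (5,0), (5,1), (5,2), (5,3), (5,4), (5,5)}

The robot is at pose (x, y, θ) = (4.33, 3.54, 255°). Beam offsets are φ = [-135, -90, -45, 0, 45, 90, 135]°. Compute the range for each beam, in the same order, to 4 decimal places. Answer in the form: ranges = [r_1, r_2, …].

beam 1: φ=-135°, α=120°
  cosα=-0.5000 sinα=0.8660 | (4,3) | tMaxX 0.6600 tMaxY 0.5312 | tΔX 2.0000 tΔY 1.1547
    t=0.5312 [y] (4,4)
    t=0.6600 [x] (3,4)
    t=1.6859 [y] (3,5) — stop
  → r_1 = 1.6859
beam 2: φ=-90°, α=165°
  cosα=-0.9659 sinα=0.2588 | (4,3) | tMaxX 0.3416 tMaxY 1.7773 | tΔX 1.0353 tΔY 3.8637
    t=0.3416 [x] (3,3)
    t=1.3769 [x] (2,3)
    t=1.7773 [y] (2,4)
    t=2.4122 [x] (1,4) — stop
  → r_2 = 2.4122
beam 3: φ=-45°, α=210°
  cosα=-0.8660 sinα=-0.5000 | (4,3) | tMaxX 0.3811 tMaxY 1.0800 | tΔX 1.1547 tΔY 2.0000
    t=0.3811 [x] (3,3)
    t=1.0800 [y] (3,2) — stop
  → r_3 = 1.0800
beam 4: φ=0°, α=255°
  cosα=-0.2588 sinα=-0.9659 | (4,3) | tMaxX 1.2750 tMaxY 0.5590 | tΔX 3.8637 tΔY 1.0353
    t=0.5590 [y] (4,2)
    t=1.2750 [x] (3,2) — stop
  → r_4 = 1.2750
beam 5: φ=45°, α=300°
  cosα=0.5000 sinα=-0.8660 | (4,3) | tMaxX 1.3400 tMaxY 0.6235 | tΔX 2.0000 tΔY 1.1547
    t=0.6235 [y] (4,2)
    t=1.3400 [x] (5,2) — stop
  → r_5 = 1.3400
beam 6: φ=90°, α=345°
  cosα=0.9659 sinα=-0.2588 | (4,3) | tMaxX 0.6936 tMaxY 2.0864 | tΔX 1.0353 tΔY 3.8637
    t=0.6936 [x] (5,3) — stop
  → r_6 = 0.6936
beam 7: φ=135°, α=30°
  cosα=0.8660 sinα=0.5000 | (4,3) | tMaxX 0.7736 tMaxY 0.9200 | tΔX 1.1547 tΔY 2.0000
    t=0.7736 [x] (5,3) — stop
  → r_7 = 0.7736

ranges = [1.6859, 2.4122, 1.0800, 1.2750, 1.3400, 0.6936, 0.7736]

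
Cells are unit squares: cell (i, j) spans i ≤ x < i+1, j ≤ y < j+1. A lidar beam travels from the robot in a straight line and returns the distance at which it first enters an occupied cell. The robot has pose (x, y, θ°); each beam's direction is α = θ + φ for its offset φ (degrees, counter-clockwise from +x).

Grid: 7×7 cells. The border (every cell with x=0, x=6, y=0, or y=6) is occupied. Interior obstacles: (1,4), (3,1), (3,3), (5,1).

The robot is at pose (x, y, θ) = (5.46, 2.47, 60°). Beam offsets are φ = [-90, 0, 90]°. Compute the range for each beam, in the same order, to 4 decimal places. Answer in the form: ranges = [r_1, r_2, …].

beam 1: φ=-90°, α=330°
  cosα=0.8660 sinα=-0.5000 | (5,2) | tMaxX 0.6235 tMaxY 0.9400 | tΔX 1.1547 tΔY 2.0000
    t=0.6235 [x] (6,2) — stop
  → r_1 = 0.6235
beam 2: φ=0°, α=60°
  cosα=0.5000 sinα=0.8660 | (5,2) | tMaxX 1.0800 tMaxY 0.6120 | tΔX 2.0000 tΔY 1.1547
    t=0.6120 [y] (5,3)
    t=1.0800 [x] (6,3) — stop
  → r_2 = 1.0800
beam 3: φ=90°, α=150°
  cosα=-0.8660 sinα=0.5000 | (5,2) | tMaxX 0.5312 tMaxY 1.0600 | tΔX 1.1547 tΔY 2.0000
    t=0.5312 [x] (4,2)
    t=1.0600 [y] (4,3)
    t=1.6859 [x] (3,3) — stop
  → r_3 = 1.6859

ranges = [0.6235, 1.0800, 1.6859]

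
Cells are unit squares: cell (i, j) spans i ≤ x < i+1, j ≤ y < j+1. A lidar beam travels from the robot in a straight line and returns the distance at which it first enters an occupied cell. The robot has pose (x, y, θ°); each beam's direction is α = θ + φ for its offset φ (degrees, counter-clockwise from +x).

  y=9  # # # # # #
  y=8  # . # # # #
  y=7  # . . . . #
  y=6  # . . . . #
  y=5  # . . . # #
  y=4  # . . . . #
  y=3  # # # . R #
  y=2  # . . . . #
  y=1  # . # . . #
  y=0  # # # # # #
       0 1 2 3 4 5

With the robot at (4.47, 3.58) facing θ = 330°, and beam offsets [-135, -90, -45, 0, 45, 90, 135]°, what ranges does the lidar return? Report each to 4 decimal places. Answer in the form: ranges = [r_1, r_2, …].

beam 1: φ=-135°, α=195°
  dir = (cos 195°, sin 195°) = (-0.9659, -0.2588); from cell (4,3)
  next x-line at t=0.4866, next y-line at t=2.2409; Δt_x=1.0353, Δt_y=3.8637
    x: enter (3,3) at t=0.4866
    x: enter (2,3) at t=1.5219 ← occupied
  → r_1 = 1.5219
beam 2: φ=-90°, α=240°
  dir = (cos 240°, sin 240°) = (-0.5000, -0.8660); from cell (4,3)
  next x-line at t=0.9400, next y-line at t=0.6697; Δt_x=2.0000, Δt_y=1.1547
    y: enter (4,2) at t=0.6697
    x: enter (3,2) at t=0.9400
    y: enter (3,1) at t=1.8244
    x: enter (2,1) at t=2.9400 ← occupied
  → r_2 = 2.9400
beam 3: φ=-45°, α=285°
  dir = (cos 285°, sin 285°) = (0.2588, -0.9659); from cell (4,3)
  next x-line at t=2.0478, next y-line at t=0.6005; Δt_x=3.8637, Δt_y=1.0353
    y: enter (4,2) at t=0.6005
    y: enter (4,1) at t=1.6357
    x: enter (5,1) at t=2.0478 ← occupied
  → r_3 = 2.0478
beam 4: φ=0°, α=330°
  dir = (cos 330°, sin 330°) = (0.8660, -0.5000); from cell (4,3)
  next x-line at t=0.6120, next y-line at t=1.1600; Δt_x=1.1547, Δt_y=2.0000
    x: enter (5,3) at t=0.6120 ← occupied
  → r_4 = 0.6120
beam 5: φ=45°, α=15°
  dir = (cos 15°, sin 15°) = (0.9659, 0.2588); from cell (4,3)
  next x-line at t=0.5487, next y-line at t=1.6228; Δt_x=1.0353, Δt_y=3.8637
    x: enter (5,3) at t=0.5487 ← occupied
  → r_5 = 0.5487
beam 6: φ=90°, α=60°
  dir = (cos 60°, sin 60°) = (0.5000, 0.8660); from cell (4,3)
  next x-line at t=1.0600, next y-line at t=0.4850; Δt_x=2.0000, Δt_y=1.1547
    y: enter (4,4) at t=0.4850
    x: enter (5,4) at t=1.0600 ← occupied
  → r_6 = 1.0600
beam 7: φ=135°, α=105°
  dir = (cos 105°, sin 105°) = (-0.2588, 0.9659); from cell (4,3)
  next x-line at t=1.8159, next y-line at t=0.4348; Δt_x=3.8637, Δt_y=1.0353
    y: enter (4,4) at t=0.4348
    y: enter (4,5) at t=1.4701 ← occupied
  → r_7 = 1.4701

ranges = [1.5219, 2.9400, 2.0478, 0.6120, 0.5487, 1.0600, 1.4701]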